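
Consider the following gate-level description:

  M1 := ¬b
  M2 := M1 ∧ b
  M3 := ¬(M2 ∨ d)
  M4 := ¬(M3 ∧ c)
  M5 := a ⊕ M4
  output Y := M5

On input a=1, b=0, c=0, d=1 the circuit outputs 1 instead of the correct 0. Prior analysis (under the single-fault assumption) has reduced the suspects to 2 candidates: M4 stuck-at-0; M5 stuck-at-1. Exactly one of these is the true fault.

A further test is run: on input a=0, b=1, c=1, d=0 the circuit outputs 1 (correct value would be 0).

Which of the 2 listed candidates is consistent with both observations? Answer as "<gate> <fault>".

Evaluate each candidate on input a=0, b=1, c=1, d=0:
  M4 stuck-at-0: M1=0, M2=0, M3=1, M4=0 [stuck-at-0], M5=0 → 0 — eliminated
  M5 stuck-at-1: M1=0, M2=0, M3=1, M4=0, M5=1 [stuck-at-1] → 1 — matches
Only M5 stuck-at-1 reproduces the observed 1.

M5 stuck-at-1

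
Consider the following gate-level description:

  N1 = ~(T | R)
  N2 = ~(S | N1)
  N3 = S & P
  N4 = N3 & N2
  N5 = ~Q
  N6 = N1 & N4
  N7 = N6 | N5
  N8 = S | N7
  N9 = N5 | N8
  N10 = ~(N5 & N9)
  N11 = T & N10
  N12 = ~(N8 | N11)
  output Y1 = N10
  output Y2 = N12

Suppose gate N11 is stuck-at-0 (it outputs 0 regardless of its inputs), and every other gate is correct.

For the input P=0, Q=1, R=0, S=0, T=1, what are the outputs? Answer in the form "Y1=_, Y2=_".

Propagate with N11 forced: N1=0, N2=1, N3=0, N4=0, N5=0, N6=0, N7=0, N8=0, N9=0, N10=1, N11=0 [stuck-at-0], N12=1.
So the outputs are Y1=1, Y2=1. (Without the fault they would be Y1=1, Y2=0.)

Y1=1, Y2=1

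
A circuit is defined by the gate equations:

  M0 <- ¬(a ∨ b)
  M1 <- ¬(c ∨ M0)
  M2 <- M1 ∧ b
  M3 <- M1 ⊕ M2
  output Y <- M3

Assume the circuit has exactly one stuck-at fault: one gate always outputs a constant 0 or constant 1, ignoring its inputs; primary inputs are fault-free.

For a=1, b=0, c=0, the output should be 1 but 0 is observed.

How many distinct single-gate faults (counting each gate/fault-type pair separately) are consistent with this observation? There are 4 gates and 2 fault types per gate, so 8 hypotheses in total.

4

Fault-free: M0=0, M1=1, M2=0, M3=1 → 1. Observed 0.
  M0 stuck-at-0: output 1 ✗
  M0 stuck-at-1: output 0 ✓
  M1 stuck-at-0: output 0 ✓
  M1 stuck-at-1: output 1 ✗
  M2 stuck-at-0: output 1 ✗
  M2 stuck-at-1: output 0 ✓
  M3 stuck-at-0: output 0 ✓
  M3 stuck-at-1: output 1 ✗
Consistent faults: {M0 stuck-at-1, M1 stuck-at-0, M2 stuck-at-1, M3 stuck-at-0} — 4 in all.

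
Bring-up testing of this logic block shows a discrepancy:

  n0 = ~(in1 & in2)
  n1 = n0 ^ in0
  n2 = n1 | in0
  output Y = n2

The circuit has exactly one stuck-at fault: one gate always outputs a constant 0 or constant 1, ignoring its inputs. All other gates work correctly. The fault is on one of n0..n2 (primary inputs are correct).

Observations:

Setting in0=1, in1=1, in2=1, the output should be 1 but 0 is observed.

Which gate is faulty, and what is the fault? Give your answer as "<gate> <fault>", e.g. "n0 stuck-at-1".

Fault-free values for test 1 (in0=1, in1=1, in2=1): n0=0, n1=1, n2=1, giving Y=1. Observed 0.
Test 1: faults giving observed 0 are {n2 stuck-at-0}.
Only n2 stuck-at-0 is consistent with every test.

n2 stuck-at-0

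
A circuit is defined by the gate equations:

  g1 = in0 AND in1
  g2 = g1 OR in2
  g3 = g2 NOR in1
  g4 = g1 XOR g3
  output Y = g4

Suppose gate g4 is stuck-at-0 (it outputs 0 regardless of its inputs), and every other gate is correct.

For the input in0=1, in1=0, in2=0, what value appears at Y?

Propagate with g4 forced: g1=0, g2=0, g3=1, g4=0 [stuck-at-0].
So Y = 0. (Without the fault it would be 1.)

0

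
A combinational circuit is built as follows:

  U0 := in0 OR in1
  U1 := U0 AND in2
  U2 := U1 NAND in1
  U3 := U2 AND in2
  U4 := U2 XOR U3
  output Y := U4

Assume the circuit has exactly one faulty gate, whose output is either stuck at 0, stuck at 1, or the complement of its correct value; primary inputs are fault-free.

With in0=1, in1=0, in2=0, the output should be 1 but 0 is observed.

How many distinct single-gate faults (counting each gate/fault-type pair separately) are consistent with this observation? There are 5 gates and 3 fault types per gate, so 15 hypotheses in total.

6

Fault-free: U0=1, U1=0, U2=1, U3=0, U4=1 → 1. Observed 0.
  U0: none of the 3 fault types match ✗
  U1: none of the 3 fault types match ✗
  U2: stuck-at-0, inverted output ✓; others ✗
  U3: stuck-at-1, inverted output ✓; others ✗
  U4: stuck-at-0, inverted output ✓; others ✗
Consistent faults: {U2 stuck-at-0, U2 inverted output, U3 stuck-at-1, U3 inverted output, U4 stuck-at-0, U4 inverted output} — 6 in all.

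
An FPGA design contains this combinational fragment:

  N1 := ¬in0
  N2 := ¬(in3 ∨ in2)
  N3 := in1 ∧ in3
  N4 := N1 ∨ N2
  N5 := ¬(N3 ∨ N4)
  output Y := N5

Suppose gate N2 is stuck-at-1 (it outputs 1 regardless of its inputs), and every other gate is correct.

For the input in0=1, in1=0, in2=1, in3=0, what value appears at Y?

Propagate with N2 forced: N1=0, N2=1 [stuck-at-1], N3=0, N4=1, N5=0.
So Y = 0. (Without the fault it would be 1.)

0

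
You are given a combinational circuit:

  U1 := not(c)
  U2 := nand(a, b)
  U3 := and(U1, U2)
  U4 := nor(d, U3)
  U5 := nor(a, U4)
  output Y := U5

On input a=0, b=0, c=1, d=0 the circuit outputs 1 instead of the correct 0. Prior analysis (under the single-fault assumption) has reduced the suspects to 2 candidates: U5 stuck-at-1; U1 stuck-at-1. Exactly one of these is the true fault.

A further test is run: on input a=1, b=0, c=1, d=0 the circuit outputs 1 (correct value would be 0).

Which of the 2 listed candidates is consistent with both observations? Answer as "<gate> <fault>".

U5 stuck-at-1

Evaluate each candidate on input a=1, b=0, c=1, d=0:
  U5 stuck-at-1: U1=0, U2=1, U3=0, U4=1, U5=1 [stuck-at-1] → 1 — matches
  U1 stuck-at-1: U1=1 [stuck-at-1], U2=1, U3=1, U4=0, U5=0 → 0 — eliminated
Only U5 stuck-at-1 reproduces the observed 1.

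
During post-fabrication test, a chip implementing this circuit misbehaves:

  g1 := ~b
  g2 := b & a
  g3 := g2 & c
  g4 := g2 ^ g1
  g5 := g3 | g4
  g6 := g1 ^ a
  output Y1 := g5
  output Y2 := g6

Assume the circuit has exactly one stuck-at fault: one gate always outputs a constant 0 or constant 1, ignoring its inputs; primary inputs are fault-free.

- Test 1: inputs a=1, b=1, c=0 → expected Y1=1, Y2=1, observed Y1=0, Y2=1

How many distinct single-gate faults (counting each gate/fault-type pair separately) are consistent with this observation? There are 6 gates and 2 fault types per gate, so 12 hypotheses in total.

Fault-free: g1=0, g2=1, g3=0, g4=1, g5=1, g6=1 → Y1=1, Y2=1. Observed Y1=0, Y2=1.
  g1 stuck-at-0: output Y1=1, Y2=1 ✗
  g1 stuck-at-1: output Y1=0, Y2=0 ✗
  g2 stuck-at-0: output Y1=0, Y2=1 ✓
  g2 stuck-at-1: output Y1=1, Y2=1 ✗
  g3 stuck-at-0: output Y1=1, Y2=1 ✗
  g3 stuck-at-1: output Y1=1, Y2=1 ✗
  g4 stuck-at-0: output Y1=0, Y2=1 ✓
  g4 stuck-at-1: output Y1=1, Y2=1 ✗
  g5 stuck-at-0: output Y1=0, Y2=1 ✓
  g5 stuck-at-1: output Y1=1, Y2=1 ✗
  g6 stuck-at-0: output Y1=1, Y2=0 ✗
  g6 stuck-at-1: output Y1=1, Y2=1 ✗
Consistent faults: {g2 stuck-at-0, g4 stuck-at-0, g5 stuck-at-0} — 3 in all.

3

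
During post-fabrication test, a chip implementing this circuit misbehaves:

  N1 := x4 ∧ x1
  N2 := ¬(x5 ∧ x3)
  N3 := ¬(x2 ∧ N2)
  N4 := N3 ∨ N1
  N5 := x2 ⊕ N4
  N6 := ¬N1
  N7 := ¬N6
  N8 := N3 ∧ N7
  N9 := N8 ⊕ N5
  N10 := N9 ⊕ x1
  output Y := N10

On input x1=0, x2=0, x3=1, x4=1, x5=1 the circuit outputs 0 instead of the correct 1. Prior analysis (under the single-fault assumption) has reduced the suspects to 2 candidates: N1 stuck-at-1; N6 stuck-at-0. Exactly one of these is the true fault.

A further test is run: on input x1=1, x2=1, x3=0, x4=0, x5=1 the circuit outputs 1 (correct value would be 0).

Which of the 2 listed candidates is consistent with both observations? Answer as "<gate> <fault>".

N1 stuck-at-1

Evaluate each candidate on input x1=1, x2=1, x3=0, x4=0, x5=1:
  N1 stuck-at-1: N1=1 [stuck-at-1], N2=1, N3=0, N4=1, N5=0, N6=0, N7=1, N8=0, N9=0, N10=1 → 1 — matches
  N6 stuck-at-0: N1=0, N2=1, N3=0, N4=0, N5=1, N6=0 [stuck-at-0], N7=1, N8=0, N9=1, N10=0 → 0 — eliminated
Only N1 stuck-at-1 reproduces the observed 1.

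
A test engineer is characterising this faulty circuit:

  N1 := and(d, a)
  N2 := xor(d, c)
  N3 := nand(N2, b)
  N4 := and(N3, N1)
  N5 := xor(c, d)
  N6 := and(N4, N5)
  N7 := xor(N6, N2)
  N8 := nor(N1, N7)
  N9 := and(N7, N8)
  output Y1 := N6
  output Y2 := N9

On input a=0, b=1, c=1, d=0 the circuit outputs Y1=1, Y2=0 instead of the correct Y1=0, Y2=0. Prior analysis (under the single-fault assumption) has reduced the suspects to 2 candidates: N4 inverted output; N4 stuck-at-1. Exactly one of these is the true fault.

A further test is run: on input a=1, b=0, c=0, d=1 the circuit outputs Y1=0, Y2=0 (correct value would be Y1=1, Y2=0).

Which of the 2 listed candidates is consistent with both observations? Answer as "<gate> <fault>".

Evaluate each candidate on input a=1, b=0, c=0, d=1:
  N4 inverted output: N1=1, N2=1, N3=1, N4=0 [inverted output], N5=1, N6=0, N7=1, N8=0, N9=0 → Y1=0, Y2=0 — matches
  N4 stuck-at-1: N1=1, N2=1, N3=1, N4=1 [stuck-at-1], N5=1, N6=1, N7=0, N8=0, N9=0 → Y1=1, Y2=0 — eliminated
Only N4 inverted output reproduces the observed Y1=0, Y2=0.

N4 inverted output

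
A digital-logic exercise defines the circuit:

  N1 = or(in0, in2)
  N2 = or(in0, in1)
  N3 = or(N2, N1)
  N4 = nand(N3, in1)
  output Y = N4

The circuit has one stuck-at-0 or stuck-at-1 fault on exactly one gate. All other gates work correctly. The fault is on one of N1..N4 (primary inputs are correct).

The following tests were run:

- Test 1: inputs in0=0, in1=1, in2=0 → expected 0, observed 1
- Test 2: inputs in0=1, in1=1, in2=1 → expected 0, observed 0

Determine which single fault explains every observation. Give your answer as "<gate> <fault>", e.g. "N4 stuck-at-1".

N2 stuck-at-0

Fault-free values for test 1 (in0=0, in1=1, in2=0): N1=0, N2=1, N3=1, N4=0, giving Y=0. Observed 1.
Test 1: faults giving observed 1 are {N2 stuck-at-0, N3 stuck-at-0, N4 stuck-at-1}.
Test 2 (in0=1, in1=1, in2=1): fault-free N1=1, N2=1, N3=1, N4=0 → 0; observed 0. Eliminates N3 stuck-at-0, N4 stuck-at-1.
Only N2 stuck-at-0 is consistent with every test.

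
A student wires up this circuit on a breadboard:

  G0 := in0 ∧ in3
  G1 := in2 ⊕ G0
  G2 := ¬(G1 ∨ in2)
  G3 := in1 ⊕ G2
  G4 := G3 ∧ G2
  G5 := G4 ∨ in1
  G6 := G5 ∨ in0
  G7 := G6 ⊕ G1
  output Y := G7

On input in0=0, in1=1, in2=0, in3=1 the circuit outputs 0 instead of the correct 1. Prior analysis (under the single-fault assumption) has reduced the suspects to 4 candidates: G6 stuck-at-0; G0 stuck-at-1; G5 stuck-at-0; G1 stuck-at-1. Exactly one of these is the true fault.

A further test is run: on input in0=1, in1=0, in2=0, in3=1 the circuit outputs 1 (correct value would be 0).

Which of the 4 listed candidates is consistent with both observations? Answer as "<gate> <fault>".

G6 stuck-at-0

Evaluate each candidate on input in0=1, in1=0, in2=0, in3=1:
  G6 stuck-at-0: G0=1, G1=1, G2=0, G3=0, G4=0, G5=0, G6=0 [stuck-at-0], G7=1 → 1 — matches
  G0 stuck-at-1: G0=1 [stuck-at-1], G1=1, G2=0, G3=0, G4=0, G5=0, G6=1, G7=0 → 0 — eliminated
  G5 stuck-at-0: G0=1, G1=1, G2=0, G3=0, G4=0, G5=0 [stuck-at-0], G6=1, G7=0 → 0 — eliminated
  G1 stuck-at-1: G0=1, G1=1 [stuck-at-1], G2=0, G3=0, G4=0, G5=0, G6=1, G7=0 → 0 — eliminated
Only G6 stuck-at-0 reproduces the observed 1.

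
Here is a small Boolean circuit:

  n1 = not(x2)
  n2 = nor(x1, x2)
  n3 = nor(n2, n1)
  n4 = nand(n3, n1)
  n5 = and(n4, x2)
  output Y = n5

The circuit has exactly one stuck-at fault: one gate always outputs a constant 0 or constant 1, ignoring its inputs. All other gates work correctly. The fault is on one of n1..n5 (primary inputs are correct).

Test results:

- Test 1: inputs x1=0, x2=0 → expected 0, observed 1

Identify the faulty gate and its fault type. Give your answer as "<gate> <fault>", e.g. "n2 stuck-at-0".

n5 stuck-at-1

Fault-free values for test 1 (x1=0, x2=0): n1=1, n2=1, n3=0, n4=1, n5=0, giving Y=0. Observed 1.
Test 1: faults giving observed 1 are {n5 stuck-at-1}.
Only n5 stuck-at-1 is consistent with every test.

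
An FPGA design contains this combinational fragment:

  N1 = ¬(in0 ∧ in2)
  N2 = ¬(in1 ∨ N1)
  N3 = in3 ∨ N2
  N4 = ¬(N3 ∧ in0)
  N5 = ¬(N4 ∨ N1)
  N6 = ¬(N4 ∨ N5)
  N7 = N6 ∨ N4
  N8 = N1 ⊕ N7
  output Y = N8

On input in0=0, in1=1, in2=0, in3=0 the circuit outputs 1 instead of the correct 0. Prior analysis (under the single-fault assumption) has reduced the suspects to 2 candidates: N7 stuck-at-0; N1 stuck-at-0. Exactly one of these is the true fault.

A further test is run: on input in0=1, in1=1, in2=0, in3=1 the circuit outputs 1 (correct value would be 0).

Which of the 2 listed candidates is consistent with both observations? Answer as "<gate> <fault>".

Evaluate each candidate on input in0=1, in1=1, in2=0, in3=1:
  N7 stuck-at-0: N1=1, N2=0, N3=1, N4=0, N5=0, N6=1, N7=0 [stuck-at-0], N8=1 → 1 — matches
  N1 stuck-at-0: N1=0 [stuck-at-0], N2=0, N3=1, N4=0, N5=1, N6=0, N7=0, N8=0 → 0 — eliminated
Only N7 stuck-at-0 reproduces the observed 1.

N7 stuck-at-0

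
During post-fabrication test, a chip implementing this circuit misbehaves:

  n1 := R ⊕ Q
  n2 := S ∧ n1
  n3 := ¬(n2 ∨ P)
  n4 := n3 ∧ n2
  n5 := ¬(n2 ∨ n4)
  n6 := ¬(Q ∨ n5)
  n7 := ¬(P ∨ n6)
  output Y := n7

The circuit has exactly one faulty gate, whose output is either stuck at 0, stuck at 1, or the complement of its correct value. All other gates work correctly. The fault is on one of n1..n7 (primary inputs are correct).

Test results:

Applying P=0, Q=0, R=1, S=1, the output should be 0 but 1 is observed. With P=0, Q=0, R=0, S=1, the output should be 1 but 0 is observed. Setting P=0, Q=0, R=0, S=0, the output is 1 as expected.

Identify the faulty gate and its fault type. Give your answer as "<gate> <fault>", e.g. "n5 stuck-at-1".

n1 inverted output

Fault-free values for test 1 (P=0, Q=0, R=1, S=1): n1=1, n2=1, n3=0, n4=0, n5=0, n6=1, n7=0, giving Y=0. Observed 1.
Test 1: faults giving observed 1 are {n1 stuck-at-0, n1 inverted output, n2 stuck-at-0, n2 inverted output, n5 stuck-at-1, n5 inverted output, n6 stuck-at-0, n6 inverted output, n7 stuck-at-1, n7 inverted output}.
Test 2 (P=0, Q=0, R=0, S=1): fault-free n1=0, n2=0, n3=1, n4=0, n5=1, n6=0, n7=1 → 1; observed 0. Eliminates n1 stuck-at-0, n2 stuck-at-0, n5 stuck-at-1, n6 stuck-at-0, n7 stuck-at-1.
Test 3 (P=0, Q=0, R=0, S=0): fault-free n1=0, n2=0, n3=1, n4=0, n5=1, n6=0, n7=1 → 1; observed 1. Eliminates n2 inverted output, n5 inverted output, n6 inverted output, n7 inverted output.
Only n1 inverted output is consistent with every test.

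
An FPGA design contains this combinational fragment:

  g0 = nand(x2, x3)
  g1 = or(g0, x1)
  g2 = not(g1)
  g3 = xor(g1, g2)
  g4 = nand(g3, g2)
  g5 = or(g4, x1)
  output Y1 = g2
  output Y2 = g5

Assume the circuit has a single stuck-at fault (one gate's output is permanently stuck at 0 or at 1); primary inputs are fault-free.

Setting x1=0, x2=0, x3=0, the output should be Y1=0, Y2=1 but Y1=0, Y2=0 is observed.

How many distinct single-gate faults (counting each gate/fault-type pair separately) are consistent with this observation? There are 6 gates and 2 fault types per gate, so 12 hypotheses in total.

2

Fault-free: g0=1, g1=1, g2=0, g3=1, g4=1, g5=1 → Y1=0, Y2=1. Observed Y1=0, Y2=0.
  g0 stuck-at-0: output Y1=1, Y2=0 ✗
  g0 stuck-at-1: output Y1=0, Y2=1 ✗
  g1 stuck-at-0: output Y1=1, Y2=0 ✗
  g1 stuck-at-1: output Y1=0, Y2=1 ✗
  g2 stuck-at-0: output Y1=0, Y2=1 ✗
  g2 stuck-at-1: output Y1=1, Y2=1 ✗
  g3 stuck-at-0: output Y1=0, Y2=1 ✗
  g3 stuck-at-1: output Y1=0, Y2=1 ✗
  g4 stuck-at-0: output Y1=0, Y2=0 ✓
  g4 stuck-at-1: output Y1=0, Y2=1 ✗
  g5 stuck-at-0: output Y1=0, Y2=0 ✓
  g5 stuck-at-1: output Y1=0, Y2=1 ✗
Consistent faults: {g4 stuck-at-0, g5 stuck-at-0} — 2 in all.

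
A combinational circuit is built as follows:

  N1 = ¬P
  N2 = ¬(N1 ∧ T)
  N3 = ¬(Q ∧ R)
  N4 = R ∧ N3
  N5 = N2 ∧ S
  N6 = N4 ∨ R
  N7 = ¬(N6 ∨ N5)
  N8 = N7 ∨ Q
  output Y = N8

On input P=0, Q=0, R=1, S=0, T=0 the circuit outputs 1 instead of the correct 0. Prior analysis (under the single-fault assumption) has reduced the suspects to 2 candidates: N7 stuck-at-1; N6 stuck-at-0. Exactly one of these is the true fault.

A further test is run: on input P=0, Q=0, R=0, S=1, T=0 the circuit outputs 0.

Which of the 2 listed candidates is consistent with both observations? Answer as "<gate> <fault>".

N6 stuck-at-0

Evaluate each candidate on input P=0, Q=0, R=0, S=1, T=0:
  N7 stuck-at-1: N1=1, N2=1, N3=1, N4=0, N5=1, N6=0, N7=1 [stuck-at-1], N8=1 → 1 — eliminated
  N6 stuck-at-0: N1=1, N2=1, N3=1, N4=0, N5=1, N6=0 [stuck-at-0], N7=0, N8=0 → 0 — matches
Only N6 stuck-at-0 reproduces the observed 0.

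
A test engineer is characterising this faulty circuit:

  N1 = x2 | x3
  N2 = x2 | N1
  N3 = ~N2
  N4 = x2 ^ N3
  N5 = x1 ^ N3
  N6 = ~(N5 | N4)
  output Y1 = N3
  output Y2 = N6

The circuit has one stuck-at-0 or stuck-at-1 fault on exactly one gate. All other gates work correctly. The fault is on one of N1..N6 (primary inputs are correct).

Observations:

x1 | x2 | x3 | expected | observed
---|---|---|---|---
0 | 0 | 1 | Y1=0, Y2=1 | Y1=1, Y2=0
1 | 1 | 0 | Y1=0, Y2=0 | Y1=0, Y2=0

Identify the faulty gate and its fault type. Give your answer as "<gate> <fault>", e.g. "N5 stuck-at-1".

N1 stuck-at-0

Fault-free values for test 1 (x1=0, x2=0, x3=1): N1=1, N2=1, N3=0, N4=0, N5=0, N6=1, giving Y1=0, Y2=1. Observed Y1=1, Y2=0.
Test 1: faults giving observed Y1=1, Y2=0 are {N1 stuck-at-0, N2 stuck-at-0, N3 stuck-at-1}.
Test 2 (x1=1, x2=1, x3=0): fault-free N1=1, N2=1, N3=0, N4=1, N5=1, N6=0 → Y1=0, Y2=0; observed Y1=0, Y2=0. Eliminates N2 stuck-at-0, N3 stuck-at-1.
Only N1 stuck-at-0 is consistent with every test.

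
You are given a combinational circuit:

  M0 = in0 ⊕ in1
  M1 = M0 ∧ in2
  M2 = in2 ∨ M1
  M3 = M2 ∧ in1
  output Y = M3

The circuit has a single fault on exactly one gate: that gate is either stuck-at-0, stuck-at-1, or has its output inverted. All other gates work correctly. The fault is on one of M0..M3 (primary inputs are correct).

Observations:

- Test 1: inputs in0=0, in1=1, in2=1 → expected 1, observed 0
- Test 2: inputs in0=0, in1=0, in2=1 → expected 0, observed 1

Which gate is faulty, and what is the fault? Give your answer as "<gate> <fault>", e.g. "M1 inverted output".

Fault-free values for test 1 (in0=0, in1=1, in2=1): M0=1, M1=1, M2=1, M3=1, giving Y=1. Observed 0.
Test 1: faults giving observed 0 are {M2 stuck-at-0, M2 inverted output, M3 stuck-at-0, M3 inverted output}.
Test 2 (in0=0, in1=0, in2=1): fault-free M0=0, M1=0, M2=1, M3=0 → 0; observed 1. Eliminates M2 stuck-at-0, M2 inverted output, M3 stuck-at-0.
Only M3 inverted output is consistent with every test.

M3 inverted output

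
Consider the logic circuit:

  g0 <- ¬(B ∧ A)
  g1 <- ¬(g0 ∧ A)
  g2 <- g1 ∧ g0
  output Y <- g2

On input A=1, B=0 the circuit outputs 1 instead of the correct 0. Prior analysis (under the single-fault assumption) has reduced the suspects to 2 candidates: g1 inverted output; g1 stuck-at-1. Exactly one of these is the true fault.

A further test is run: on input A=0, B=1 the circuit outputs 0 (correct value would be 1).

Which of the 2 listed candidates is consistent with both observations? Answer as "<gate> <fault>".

g1 inverted output

Evaluate each candidate on input A=0, B=1:
  g1 inverted output: g0=1, g1=0 [inverted output], g2=0 → 0 — matches
  g1 stuck-at-1: g0=1, g1=1 [stuck-at-1], g2=1 → 1 — eliminated
Only g1 inverted output reproduces the observed 0.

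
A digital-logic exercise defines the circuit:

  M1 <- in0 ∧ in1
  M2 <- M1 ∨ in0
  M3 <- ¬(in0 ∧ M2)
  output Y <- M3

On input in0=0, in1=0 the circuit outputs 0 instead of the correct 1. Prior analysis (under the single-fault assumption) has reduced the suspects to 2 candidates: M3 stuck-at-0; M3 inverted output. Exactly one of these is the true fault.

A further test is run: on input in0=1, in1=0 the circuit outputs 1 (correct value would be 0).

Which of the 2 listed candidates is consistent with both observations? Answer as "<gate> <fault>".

Evaluate each candidate on input in0=1, in1=0:
  M3 stuck-at-0: M1=0, M2=1, M3=0 [stuck-at-0] → 0 — eliminated
  M3 inverted output: M1=0, M2=1, M3=1 [inverted output] → 1 — matches
Only M3 inverted output reproduces the observed 1.

M3 inverted output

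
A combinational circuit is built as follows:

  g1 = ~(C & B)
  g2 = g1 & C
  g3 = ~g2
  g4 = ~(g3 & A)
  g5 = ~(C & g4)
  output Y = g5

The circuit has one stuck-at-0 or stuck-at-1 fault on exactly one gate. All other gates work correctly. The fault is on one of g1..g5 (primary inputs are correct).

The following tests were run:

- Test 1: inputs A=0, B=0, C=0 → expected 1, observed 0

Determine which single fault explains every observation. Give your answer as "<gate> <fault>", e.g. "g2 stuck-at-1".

Fault-free values for test 1 (A=0, B=0, C=0): g1=1, g2=0, g3=1, g4=1, g5=1, giving Y=1. Observed 0.
Test 1: faults giving observed 0 are {g5 stuck-at-0}.
Only g5 stuck-at-0 is consistent with every test.

g5 stuck-at-0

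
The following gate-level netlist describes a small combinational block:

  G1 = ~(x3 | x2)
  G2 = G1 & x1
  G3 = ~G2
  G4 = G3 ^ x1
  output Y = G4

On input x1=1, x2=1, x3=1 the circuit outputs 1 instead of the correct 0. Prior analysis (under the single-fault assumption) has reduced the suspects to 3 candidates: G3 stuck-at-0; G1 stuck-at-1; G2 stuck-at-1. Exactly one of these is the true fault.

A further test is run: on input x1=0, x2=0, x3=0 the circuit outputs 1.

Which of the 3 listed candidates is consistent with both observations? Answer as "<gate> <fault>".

G1 stuck-at-1

Evaluate each candidate on input x1=0, x2=0, x3=0:
  G3 stuck-at-0: G1=1, G2=0, G3=0 [stuck-at-0], G4=0 → 0 — eliminated
  G1 stuck-at-1: G1=1 [stuck-at-1], G2=0, G3=1, G4=1 → 1 — matches
  G2 stuck-at-1: G1=1, G2=1 [stuck-at-1], G3=0, G4=0 → 0 — eliminated
Only G1 stuck-at-1 reproduces the observed 1.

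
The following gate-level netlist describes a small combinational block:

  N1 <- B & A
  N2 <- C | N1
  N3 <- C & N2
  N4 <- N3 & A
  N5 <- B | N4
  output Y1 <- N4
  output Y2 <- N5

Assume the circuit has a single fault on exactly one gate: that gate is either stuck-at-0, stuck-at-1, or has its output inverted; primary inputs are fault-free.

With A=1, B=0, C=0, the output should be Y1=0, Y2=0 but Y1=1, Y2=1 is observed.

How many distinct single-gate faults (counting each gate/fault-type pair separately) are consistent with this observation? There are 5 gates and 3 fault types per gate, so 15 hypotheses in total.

4

Fault-free: N1=0, N2=0, N3=0, N4=0, N5=0 → Y1=0, Y2=0. Observed Y1=1, Y2=1.
  N1: none of the 3 fault types match ✗
  N2: none of the 3 fault types match ✗
  N3: stuck-at-1, inverted output ✓; others ✗
  N4: stuck-at-1, inverted output ✓; others ✗
  N5: none of the 3 fault types match ✗
Consistent faults: {N3 stuck-at-1, N3 inverted output, N4 stuck-at-1, N4 inverted output} — 4 in all.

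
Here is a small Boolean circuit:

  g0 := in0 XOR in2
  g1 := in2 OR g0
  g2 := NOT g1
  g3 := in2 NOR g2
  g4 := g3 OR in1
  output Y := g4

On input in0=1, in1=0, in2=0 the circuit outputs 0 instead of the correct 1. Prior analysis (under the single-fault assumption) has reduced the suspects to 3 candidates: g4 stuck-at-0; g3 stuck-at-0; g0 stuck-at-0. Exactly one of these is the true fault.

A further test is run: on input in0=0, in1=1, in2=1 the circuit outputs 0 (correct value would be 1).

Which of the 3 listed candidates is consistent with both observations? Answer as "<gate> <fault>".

Evaluate each candidate on input in0=0, in1=1, in2=1:
  g4 stuck-at-0: g0=1, g1=1, g2=0, g3=0, g4=0 [stuck-at-0] → 0 — matches
  g3 stuck-at-0: g0=1, g1=1, g2=0, g3=0 [stuck-at-0], g4=1 → 1 — eliminated
  g0 stuck-at-0: g0=0 [stuck-at-0], g1=1, g2=0, g3=0, g4=1 → 1 — eliminated
Only g4 stuck-at-0 reproduces the observed 0.

g4 stuck-at-0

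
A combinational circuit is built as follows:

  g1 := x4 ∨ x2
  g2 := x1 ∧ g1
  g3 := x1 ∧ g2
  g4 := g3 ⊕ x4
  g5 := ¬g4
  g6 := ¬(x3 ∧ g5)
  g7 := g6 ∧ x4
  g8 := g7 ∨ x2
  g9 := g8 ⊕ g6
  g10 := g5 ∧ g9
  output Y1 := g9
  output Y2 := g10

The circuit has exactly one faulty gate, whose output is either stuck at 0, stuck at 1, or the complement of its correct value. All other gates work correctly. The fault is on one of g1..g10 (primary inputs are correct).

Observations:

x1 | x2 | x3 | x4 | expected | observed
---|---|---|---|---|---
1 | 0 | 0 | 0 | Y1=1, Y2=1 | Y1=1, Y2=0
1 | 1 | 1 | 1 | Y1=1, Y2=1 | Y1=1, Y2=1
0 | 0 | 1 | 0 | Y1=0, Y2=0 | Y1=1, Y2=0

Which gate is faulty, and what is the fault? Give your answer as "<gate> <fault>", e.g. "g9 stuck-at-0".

Fault-free values for test 1 (x1=1, x2=0, x3=0, x4=0): g1=0, g2=0, g3=0, g4=0, g5=1, g6=1, g7=0, g8=0, g9=1, g10=1, giving Y1=1, Y2=1. Observed Y1=1, Y2=0.
Test 1: faults giving observed Y1=1, Y2=0 are {g1 stuck-at-1, g1 inverted output, g2 stuck-at-1, g2 inverted output, g3 stuck-at-1, g3 inverted output, g4 stuck-at-1, g4 inverted output, g5 stuck-at-0, g5 inverted output, g10 stuck-at-0, g10 inverted output}.
Test 2 (x1=1, x2=1, x3=1, x4=1): fault-free g1=1, g2=1, g3=1, g4=0, g5=1, g6=0, g7=0, g8=1, g9=1, g10=1 → Y1=1, Y2=1; observed Y1=1, Y2=1. Eliminates g1 inverted output, g2 inverted output, g3 inverted output, g4 stuck-at-1, g4 inverted output, g5 stuck-at-0, g5 inverted output, g10 stuck-at-0, g10 inverted output.
Test 3 (x1=0, x2=0, x3=1, x4=0): fault-free g1=0, g2=0, g3=0, g4=0, g5=1, g6=0, g7=0, g8=0, g9=0, g10=0 → Y1=0, Y2=0; observed Y1=1, Y2=0. Eliminates g1 stuck-at-1, g2 stuck-at-1.
Only g3 stuck-at-1 is consistent with every test.

g3 stuck-at-1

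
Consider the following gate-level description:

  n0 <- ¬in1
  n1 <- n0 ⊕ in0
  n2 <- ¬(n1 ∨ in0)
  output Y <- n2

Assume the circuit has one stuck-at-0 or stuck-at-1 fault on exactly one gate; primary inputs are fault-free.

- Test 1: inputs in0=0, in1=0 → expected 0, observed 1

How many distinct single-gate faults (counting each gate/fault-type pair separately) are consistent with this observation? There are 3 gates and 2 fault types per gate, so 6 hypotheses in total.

3

Fault-free: n0=1, n1=1, n2=0 → 0. Observed 1.
  n0 stuck-at-0: output 1 ✓
  n0 stuck-at-1: output 0 ✗
  n1 stuck-at-0: output 1 ✓
  n1 stuck-at-1: output 0 ✗
  n2 stuck-at-0: output 0 ✗
  n2 stuck-at-1: output 1 ✓
Consistent faults: {n0 stuck-at-0, n1 stuck-at-0, n2 stuck-at-1} — 3 in all.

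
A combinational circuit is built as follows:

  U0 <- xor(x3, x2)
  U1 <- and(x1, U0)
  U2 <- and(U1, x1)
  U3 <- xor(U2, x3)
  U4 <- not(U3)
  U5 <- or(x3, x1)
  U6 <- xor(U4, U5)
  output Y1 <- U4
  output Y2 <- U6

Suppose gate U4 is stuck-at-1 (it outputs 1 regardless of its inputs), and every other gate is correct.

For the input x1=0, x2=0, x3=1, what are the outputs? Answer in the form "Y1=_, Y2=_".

Propagate with U4 forced: U0=1, U1=0, U2=0, U3=1, U4=1 [stuck-at-1], U5=1, U6=0.
So the outputs are Y1=1, Y2=0. (Without the fault they would be Y1=0, Y2=1.)

Y1=1, Y2=0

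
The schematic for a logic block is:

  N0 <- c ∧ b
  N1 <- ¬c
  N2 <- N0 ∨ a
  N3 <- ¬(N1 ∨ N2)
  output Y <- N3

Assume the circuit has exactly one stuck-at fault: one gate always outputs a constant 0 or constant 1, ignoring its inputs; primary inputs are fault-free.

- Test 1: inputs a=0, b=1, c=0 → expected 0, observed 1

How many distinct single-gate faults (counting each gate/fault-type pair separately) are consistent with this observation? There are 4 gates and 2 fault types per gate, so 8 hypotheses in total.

Fault-free: N0=0, N1=1, N2=0, N3=0 → 0. Observed 1.
  N0 stuck-at-0: output 0 ✗
  N0 stuck-at-1: output 0 ✗
  N1 stuck-at-0: output 1 ✓
  N1 stuck-at-1: output 0 ✗
  N2 stuck-at-0: output 0 ✗
  N2 stuck-at-1: output 0 ✗
  N3 stuck-at-0: output 0 ✗
  N3 stuck-at-1: output 1 ✓
Consistent faults: {N1 stuck-at-0, N3 stuck-at-1} — 2 in all.

2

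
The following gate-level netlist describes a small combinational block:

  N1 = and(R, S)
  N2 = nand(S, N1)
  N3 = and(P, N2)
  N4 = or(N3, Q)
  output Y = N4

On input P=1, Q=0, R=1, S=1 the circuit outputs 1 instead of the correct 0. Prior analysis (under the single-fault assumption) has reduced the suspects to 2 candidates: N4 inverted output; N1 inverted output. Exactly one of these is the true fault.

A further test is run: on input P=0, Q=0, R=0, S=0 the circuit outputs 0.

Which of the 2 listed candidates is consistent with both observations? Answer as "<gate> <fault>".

Evaluate each candidate on input P=0, Q=0, R=0, S=0:
  N4 inverted output: N1=0, N2=1, N3=0, N4=1 [inverted output] → 1 — eliminated
  N1 inverted output: N1=1 [inverted output], N2=1, N3=0, N4=0 → 0 — matches
Only N1 inverted output reproduces the observed 0.

N1 inverted output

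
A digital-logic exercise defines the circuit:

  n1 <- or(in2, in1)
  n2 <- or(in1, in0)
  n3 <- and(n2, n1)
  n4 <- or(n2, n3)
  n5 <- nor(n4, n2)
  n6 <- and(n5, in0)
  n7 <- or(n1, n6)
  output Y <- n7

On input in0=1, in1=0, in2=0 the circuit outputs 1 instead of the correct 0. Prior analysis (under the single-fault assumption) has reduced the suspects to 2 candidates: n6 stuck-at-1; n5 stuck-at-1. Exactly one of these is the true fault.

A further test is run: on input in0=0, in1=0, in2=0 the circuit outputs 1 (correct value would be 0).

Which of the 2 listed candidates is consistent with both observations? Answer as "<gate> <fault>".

Evaluate each candidate on input in0=0, in1=0, in2=0:
  n6 stuck-at-1: n1=0, n2=0, n3=0, n4=0, n5=1, n6=1 [stuck-at-1], n7=1 → 1 — matches
  n5 stuck-at-1: n1=0, n2=0, n3=0, n4=0, n5=1 [stuck-at-1], n6=0, n7=0 → 0 — eliminated
Only n6 stuck-at-1 reproduces the observed 1.

n6 stuck-at-1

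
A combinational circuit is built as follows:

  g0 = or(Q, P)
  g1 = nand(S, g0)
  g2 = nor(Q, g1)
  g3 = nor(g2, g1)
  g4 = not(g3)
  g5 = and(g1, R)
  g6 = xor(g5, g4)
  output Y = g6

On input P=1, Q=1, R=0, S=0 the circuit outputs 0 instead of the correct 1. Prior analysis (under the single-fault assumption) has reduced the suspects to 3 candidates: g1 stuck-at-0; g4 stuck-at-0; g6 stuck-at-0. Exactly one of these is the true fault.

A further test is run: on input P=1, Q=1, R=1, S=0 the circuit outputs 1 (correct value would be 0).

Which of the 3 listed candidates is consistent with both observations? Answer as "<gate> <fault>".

g4 stuck-at-0

Evaluate each candidate on input P=1, Q=1, R=1, S=0:
  g1 stuck-at-0: g0=1, g1=0 [stuck-at-0], g2=0, g3=1, g4=0, g5=0, g6=0 → 0 — eliminated
  g4 stuck-at-0: g0=1, g1=1, g2=0, g3=0, g4=0 [stuck-at-0], g5=1, g6=1 → 1 — matches
  g6 stuck-at-0: g0=1, g1=1, g2=0, g3=0, g4=1, g5=1, g6=0 [stuck-at-0] → 0 — eliminated
Only g4 stuck-at-0 reproduces the observed 1.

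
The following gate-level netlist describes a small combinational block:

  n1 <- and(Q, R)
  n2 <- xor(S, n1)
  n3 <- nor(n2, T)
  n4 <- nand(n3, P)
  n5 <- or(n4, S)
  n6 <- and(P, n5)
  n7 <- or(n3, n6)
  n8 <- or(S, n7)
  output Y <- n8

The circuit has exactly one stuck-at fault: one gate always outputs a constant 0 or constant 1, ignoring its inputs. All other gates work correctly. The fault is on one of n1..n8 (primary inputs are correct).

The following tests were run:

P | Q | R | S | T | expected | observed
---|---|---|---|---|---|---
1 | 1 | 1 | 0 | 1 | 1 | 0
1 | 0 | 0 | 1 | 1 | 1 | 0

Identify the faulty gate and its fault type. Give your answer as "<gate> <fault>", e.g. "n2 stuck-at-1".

n8 stuck-at-0

Fault-free values for test 1 (P=1, Q=1, R=1, S=0, T=1): n1=1, n2=1, n3=0, n4=1, n5=1, n6=1, n7=1, n8=1, giving Y=1. Observed 0.
Test 1: faults giving observed 0 are {n4 stuck-at-0, n5 stuck-at-0, n6 stuck-at-0, n7 stuck-at-0, n8 stuck-at-0}.
Test 2 (P=1, Q=0, R=0, S=1, T=1): fault-free n1=0, n2=1, n3=0, n4=1, n5=1, n6=1, n7=1, n8=1 → 1; observed 0. Eliminates n4 stuck-at-0, n5 stuck-at-0, n6 stuck-at-0, n7 stuck-at-0.
Only n8 stuck-at-0 is consistent with every test.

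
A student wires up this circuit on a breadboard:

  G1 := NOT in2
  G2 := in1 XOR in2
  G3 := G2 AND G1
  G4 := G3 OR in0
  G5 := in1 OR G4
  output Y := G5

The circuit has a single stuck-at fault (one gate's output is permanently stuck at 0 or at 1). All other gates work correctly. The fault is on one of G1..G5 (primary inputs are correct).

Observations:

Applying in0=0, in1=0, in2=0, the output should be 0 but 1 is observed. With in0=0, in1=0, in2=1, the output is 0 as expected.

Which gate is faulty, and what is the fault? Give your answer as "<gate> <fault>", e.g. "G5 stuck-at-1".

G2 stuck-at-1

Fault-free values for test 1 (in0=0, in1=0, in2=0): G1=1, G2=0, G3=0, G4=0, G5=0, giving Y=0. Observed 1.
Test 1: faults giving observed 1 are {G2 stuck-at-1, G3 stuck-at-1, G4 stuck-at-1, G5 stuck-at-1}.
Test 2 (in0=0, in1=0, in2=1): fault-free G1=0, G2=1, G3=0, G4=0, G5=0 → 0; observed 0. Eliminates G3 stuck-at-1, G4 stuck-at-1, G5 stuck-at-1.
Only G2 stuck-at-1 is consistent with every test.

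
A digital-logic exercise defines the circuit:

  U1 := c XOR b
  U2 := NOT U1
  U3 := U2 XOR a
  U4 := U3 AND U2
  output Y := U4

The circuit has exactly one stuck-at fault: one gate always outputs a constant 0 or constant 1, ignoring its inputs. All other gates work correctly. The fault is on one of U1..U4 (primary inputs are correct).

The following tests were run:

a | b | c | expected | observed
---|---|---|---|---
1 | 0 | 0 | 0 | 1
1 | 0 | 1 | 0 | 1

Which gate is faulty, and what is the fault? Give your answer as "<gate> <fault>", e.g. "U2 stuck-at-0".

Fault-free values for test 1 (a=1, b=0, c=0): U1=0, U2=1, U3=0, U4=0, giving Y=0. Observed 1.
Test 1: faults giving observed 1 are {U3 stuck-at-1, U4 stuck-at-1}.
Test 2 (a=1, b=0, c=1): fault-free U1=1, U2=0, U3=1, U4=0 → 0; observed 1. Eliminates U3 stuck-at-1.
Only U4 stuck-at-1 is consistent with every test.

U4 stuck-at-1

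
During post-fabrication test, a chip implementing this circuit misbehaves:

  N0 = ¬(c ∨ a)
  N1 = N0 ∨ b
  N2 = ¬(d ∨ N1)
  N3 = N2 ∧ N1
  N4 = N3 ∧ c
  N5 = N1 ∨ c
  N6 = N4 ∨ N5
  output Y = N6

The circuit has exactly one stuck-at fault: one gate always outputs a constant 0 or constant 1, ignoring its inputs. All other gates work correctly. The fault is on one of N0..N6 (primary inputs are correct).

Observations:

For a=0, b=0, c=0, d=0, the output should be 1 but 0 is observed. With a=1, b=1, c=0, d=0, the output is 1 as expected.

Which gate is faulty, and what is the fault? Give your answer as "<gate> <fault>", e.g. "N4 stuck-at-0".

Fault-free values for test 1 (a=0, b=0, c=0, d=0): N0=1, N1=1, N2=0, N3=0, N4=0, N5=1, N6=1, giving Y=1. Observed 0.
Test 1: faults giving observed 0 are {N0 stuck-at-0, N1 stuck-at-0, N5 stuck-at-0, N6 stuck-at-0}.
Test 2 (a=1, b=1, c=0, d=0): fault-free N0=0, N1=1, N2=0, N3=0, N4=0, N5=1, N6=1 → 1; observed 1. Eliminates N1 stuck-at-0, N5 stuck-at-0, N6 stuck-at-0.
Only N0 stuck-at-0 is consistent with every test.

N0 stuck-at-0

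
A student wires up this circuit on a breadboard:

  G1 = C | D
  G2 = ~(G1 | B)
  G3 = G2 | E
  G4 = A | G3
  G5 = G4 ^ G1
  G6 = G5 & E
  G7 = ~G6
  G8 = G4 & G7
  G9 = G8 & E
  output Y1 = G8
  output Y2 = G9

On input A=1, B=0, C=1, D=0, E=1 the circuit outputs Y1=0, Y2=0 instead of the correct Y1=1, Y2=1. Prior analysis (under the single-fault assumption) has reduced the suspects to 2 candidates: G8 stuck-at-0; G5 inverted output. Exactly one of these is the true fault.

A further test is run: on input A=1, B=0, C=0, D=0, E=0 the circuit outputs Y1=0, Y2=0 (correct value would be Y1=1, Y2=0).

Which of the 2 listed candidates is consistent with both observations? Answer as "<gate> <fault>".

G8 stuck-at-0

Evaluate each candidate on input A=1, B=0, C=0, D=0, E=0:
  G8 stuck-at-0: G1=0, G2=1, G3=1, G4=1, G5=1, G6=0, G7=1, G8=0 [stuck-at-0], G9=0 → Y1=0, Y2=0 — matches
  G5 inverted output: G1=0, G2=1, G3=1, G4=1, G5=0 [inverted output], G6=0, G7=1, G8=1, G9=0 → Y1=1, Y2=0 — eliminated
Only G8 stuck-at-0 reproduces the observed Y1=0, Y2=0.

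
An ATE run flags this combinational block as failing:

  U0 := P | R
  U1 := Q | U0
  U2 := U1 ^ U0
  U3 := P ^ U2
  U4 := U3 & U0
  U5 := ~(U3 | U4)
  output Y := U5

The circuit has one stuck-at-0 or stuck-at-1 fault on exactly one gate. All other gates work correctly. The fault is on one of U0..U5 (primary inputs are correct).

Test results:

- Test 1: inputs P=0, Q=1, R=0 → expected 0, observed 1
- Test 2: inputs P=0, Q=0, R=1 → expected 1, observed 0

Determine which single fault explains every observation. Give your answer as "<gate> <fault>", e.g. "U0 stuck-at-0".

Fault-free values for test 1 (P=0, Q=1, R=0): U0=0, U1=1, U2=1, U3=1, U4=0, U5=0, giving Y=0. Observed 1.
Test 1: faults giving observed 1 are {U0 stuck-at-1, U1 stuck-at-0, U2 stuck-at-0, U3 stuck-at-0, U5 stuck-at-1}.
Test 2 (P=0, Q=0, R=1): fault-free U0=1, U1=1, U2=0, U3=0, U4=0, U5=1 → 1; observed 0. Eliminates U0 stuck-at-1, U2 stuck-at-0, U3 stuck-at-0, U5 stuck-at-1.
Only U1 stuck-at-0 is consistent with every test.

U1 stuck-at-0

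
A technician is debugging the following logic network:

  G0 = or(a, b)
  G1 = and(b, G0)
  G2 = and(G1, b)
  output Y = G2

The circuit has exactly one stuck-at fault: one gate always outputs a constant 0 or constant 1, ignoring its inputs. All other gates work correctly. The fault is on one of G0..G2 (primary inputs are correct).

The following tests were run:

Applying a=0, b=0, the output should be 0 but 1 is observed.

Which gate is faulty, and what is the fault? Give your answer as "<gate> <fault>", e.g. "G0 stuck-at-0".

G2 stuck-at-1

Fault-free values for test 1 (a=0, b=0): G0=0, G1=0, G2=0, giving Y=0. Observed 1.
Test 1: faults giving observed 1 are {G2 stuck-at-1}.
Only G2 stuck-at-1 is consistent with every test.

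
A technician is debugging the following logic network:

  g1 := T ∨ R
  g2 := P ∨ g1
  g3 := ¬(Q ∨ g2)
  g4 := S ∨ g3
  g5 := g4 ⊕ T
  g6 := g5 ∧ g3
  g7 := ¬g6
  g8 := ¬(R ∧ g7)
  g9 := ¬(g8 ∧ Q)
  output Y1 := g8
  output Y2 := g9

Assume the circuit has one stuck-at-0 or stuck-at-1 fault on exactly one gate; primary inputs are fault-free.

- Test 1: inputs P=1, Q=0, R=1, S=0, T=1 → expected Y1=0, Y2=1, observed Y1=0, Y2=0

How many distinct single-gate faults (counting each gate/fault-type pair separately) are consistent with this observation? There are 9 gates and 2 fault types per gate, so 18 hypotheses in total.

Fault-free: g1=1, g2=1, g3=0, g4=0, g5=1, g6=0, g7=1, g8=0, g9=1 → Y1=0, Y2=1. Observed Y1=0, Y2=0.
  g1: none of the 2 fault types match ✗
  g2: none of the 2 fault types match ✗
  g3: none of the 2 fault types match ✗
  g4: none of the 2 fault types match ✗
  g5: none of the 2 fault types match ✗
  g6: none of the 2 fault types match ✗
  g7: none of the 2 fault types match ✗
  g8: none of the 2 fault types match ✗
  g9: stuck-at-0 ✓; others ✗
Consistent faults: {g9 stuck-at-0} — 1 in all.

1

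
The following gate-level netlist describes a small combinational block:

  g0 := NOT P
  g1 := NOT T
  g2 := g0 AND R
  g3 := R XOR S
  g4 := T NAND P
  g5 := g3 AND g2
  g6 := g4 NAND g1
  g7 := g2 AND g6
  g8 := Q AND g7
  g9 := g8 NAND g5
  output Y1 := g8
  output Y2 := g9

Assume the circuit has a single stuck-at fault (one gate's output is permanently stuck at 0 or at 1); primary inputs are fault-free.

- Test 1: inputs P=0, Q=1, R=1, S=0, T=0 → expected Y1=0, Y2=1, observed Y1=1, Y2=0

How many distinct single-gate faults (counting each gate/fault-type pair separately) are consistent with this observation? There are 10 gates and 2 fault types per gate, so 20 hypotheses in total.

Fault-free: g0=1, g1=1, g2=1, g3=1, g4=1, g5=1, g6=0, g7=0, g8=0, g9=1 → Y1=0, Y2=1. Observed Y1=1, Y2=0.
  g0: none of the 2 fault types match ✗
  g1: stuck-at-0 ✓; others ✗
  g2: none of the 2 fault types match ✗
  g3: none of the 2 fault types match ✗
  g4: stuck-at-0 ✓; others ✗
  g5: none of the 2 fault types match ✗
  g6: stuck-at-1 ✓; others ✗
  g7: stuck-at-1 ✓; others ✗
  g8: stuck-at-1 ✓; others ✗
  g9: none of the 2 fault types match ✗
Consistent faults: {g1 stuck-at-0, g4 stuck-at-0, g6 stuck-at-1, g7 stuck-at-1, g8 stuck-at-1} — 5 in all.

5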